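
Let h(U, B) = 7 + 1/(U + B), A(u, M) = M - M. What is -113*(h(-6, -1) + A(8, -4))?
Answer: -5424/7 ≈ -774.86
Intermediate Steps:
A(u, M) = 0
h(U, B) = 7 + 1/(B + U)
-113*(h(-6, -1) + A(8, -4)) = -113*((1 + 7*(-1) + 7*(-6))/(-1 - 6) + 0) = -113*((1 - 7 - 42)/(-7) + 0) = -113*(-1/7*(-48) + 0) = -113*(48/7 + 0) = -113*48/7 = -5424/7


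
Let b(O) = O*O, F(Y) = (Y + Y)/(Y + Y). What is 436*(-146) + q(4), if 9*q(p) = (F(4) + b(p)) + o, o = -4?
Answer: -572891/9 ≈ -63655.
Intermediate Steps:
F(Y) = 1 (F(Y) = (2*Y)/((2*Y)) = (2*Y)*(1/(2*Y)) = 1)
b(O) = O²
q(p) = -⅓ + p²/9 (q(p) = ((1 + p²) - 4)/9 = (-3 + p²)/9 = -⅓ + p²/9)
436*(-146) + q(4) = 436*(-146) + (-⅓ + (⅑)*4²) = -63656 + (-⅓ + (⅑)*16) = -63656 + (-⅓ + 16/9) = -63656 + 13/9 = -572891/9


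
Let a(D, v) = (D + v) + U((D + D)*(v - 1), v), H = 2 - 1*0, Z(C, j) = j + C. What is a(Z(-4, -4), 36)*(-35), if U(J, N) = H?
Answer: -1050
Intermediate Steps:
Z(C, j) = C + j
H = 2 (H = 2 + 0 = 2)
U(J, N) = 2
a(D, v) = 2 + D + v (a(D, v) = (D + v) + 2 = 2 + D + v)
a(Z(-4, -4), 36)*(-35) = (2 + (-4 - 4) + 36)*(-35) = (2 - 8 + 36)*(-35) = 30*(-35) = -1050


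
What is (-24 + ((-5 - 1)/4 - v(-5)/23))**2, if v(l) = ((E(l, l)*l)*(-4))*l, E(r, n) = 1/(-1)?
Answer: 1885129/2116 ≈ 890.89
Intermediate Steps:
E(r, n) = -1
v(l) = 4*l**2 (v(l) = (-l*(-4))*l = (4*l)*l = 4*l**2)
(-24 + ((-5 - 1)/4 - v(-5)/23))**2 = (-24 + ((-5 - 1)/4 - 4*(-5)**2/23))**2 = (-24 + ((1/4)*(-6) - 4*25/23))**2 = (-24 + (-3/2 - 100/23))**2 = (-24 - 269/46)**2 = (-1373/46)**2 = 1885129/2116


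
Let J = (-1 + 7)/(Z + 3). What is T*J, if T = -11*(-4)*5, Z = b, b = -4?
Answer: -1320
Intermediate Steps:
Z = -4
T = 220 (T = 44*5 = 220)
J = -6 (J = (-1 + 7)/(-4 + 3) = 6/(-1) = 6*(-1) = -6)
T*J = 220*(-6) = -1320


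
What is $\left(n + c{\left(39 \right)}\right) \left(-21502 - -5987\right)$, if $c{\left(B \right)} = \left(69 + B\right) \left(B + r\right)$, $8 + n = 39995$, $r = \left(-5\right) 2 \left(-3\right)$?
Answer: $-736016085$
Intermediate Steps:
$r = 30$ ($r = \left(-10\right) \left(-3\right) = 30$)
$n = 39987$ ($n = -8 + 39995 = 39987$)
$c{\left(B \right)} = \left(30 + B\right) \left(69 + B\right)$ ($c{\left(B \right)} = \left(69 + B\right) \left(B + 30\right) = \left(69 + B\right) \left(30 + B\right) = \left(30 + B\right) \left(69 + B\right)$)
$\left(n + c{\left(39 \right)}\right) \left(-21502 - -5987\right) = \left(39987 + \left(2070 + 39^{2} + 99 \cdot 39\right)\right) \left(-21502 - -5987\right) = \left(39987 + \left(2070 + 1521 + 3861\right)\right) \left(-21502 + \left(-61 + 6048\right)\right) = \left(39987 + 7452\right) \left(-21502 + 5987\right) = 47439 \left(-15515\right) = -736016085$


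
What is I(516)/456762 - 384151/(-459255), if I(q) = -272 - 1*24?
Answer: 29221606597/34961705385 ≈ 0.83582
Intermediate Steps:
I(q) = -296 (I(q) = -272 - 24 = -296)
I(516)/456762 - 384151/(-459255) = -296/456762 - 384151/(-459255) = -296*1/456762 - 384151*(-1/459255) = -148/228381 + 384151/459255 = 29221606597/34961705385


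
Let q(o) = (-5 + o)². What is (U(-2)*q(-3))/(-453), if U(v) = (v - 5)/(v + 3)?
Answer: 448/453 ≈ 0.98896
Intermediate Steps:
U(v) = (-5 + v)/(3 + v)
(U(-2)*q(-3))/(-453) = (((-5 - 2)/(3 - 2))*(-5 - 3)²)/(-453) = ((-7/1)*(-8)²)*(-1/453) = ((1*(-7))*64)*(-1/453) = -7*64*(-1/453) = -448*(-1/453) = 448/453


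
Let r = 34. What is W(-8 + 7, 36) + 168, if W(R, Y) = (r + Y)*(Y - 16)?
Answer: 1568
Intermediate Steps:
W(R, Y) = (-16 + Y)*(34 + Y) (W(R, Y) = (34 + Y)*(Y - 16) = (34 + Y)*(-16 + Y) = (-16 + Y)*(34 + Y))
W(-8 + 7, 36) + 168 = (-544 + 36² + 18*36) + 168 = (-544 + 1296 + 648) + 168 = 1400 + 168 = 1568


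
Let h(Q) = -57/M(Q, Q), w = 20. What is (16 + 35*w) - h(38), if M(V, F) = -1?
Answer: 659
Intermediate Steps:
h(Q) = 57 (h(Q) = -57/(-1) = -57*(-1) = 57)
(16 + 35*w) - h(38) = (16 + 35*20) - 1*57 = (16 + 700) - 57 = 716 - 57 = 659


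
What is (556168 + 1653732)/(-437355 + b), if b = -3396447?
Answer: -157850/273843 ≈ -0.57643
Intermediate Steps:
(556168 + 1653732)/(-437355 + b) = (556168 + 1653732)/(-437355 - 3396447) = 2209900/(-3833802) = 2209900*(-1/3833802) = -157850/273843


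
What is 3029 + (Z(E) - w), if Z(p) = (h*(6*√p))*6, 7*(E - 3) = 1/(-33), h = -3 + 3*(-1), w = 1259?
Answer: 1770 - 144*√39963/77 ≈ 1396.1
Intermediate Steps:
h = -6 (h = -3 - 3 = -6)
E = 692/231 (E = 3 + (⅐)/(-33) = 3 + (⅐)*(-1/33) = 3 - 1/231 = 692/231 ≈ 2.9957)
Z(p) = -216*√p (Z(p) = -36*√p*6 = -216*√p)
3029 + (Z(E) - w) = 3029 + (-144*√39963/77 - 1*1259) = 3029 + (-144*√39963/77 - 1259) = 3029 + (-1259 - 144*√39963/77) = 1770 - 144*√39963/77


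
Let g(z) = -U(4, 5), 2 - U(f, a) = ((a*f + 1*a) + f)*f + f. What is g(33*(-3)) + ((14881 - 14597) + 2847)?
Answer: 3249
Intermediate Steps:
U(f, a) = 2 - f - f*(a + f + a*f) (U(f, a) = 2 - (((a*f + 1*a) + f)*f + f) = 2 - (((a*f + a) + f)*f + f) = 2 - (((a + a*f) + f)*f + f) = 2 - ((a + f + a*f)*f + f) = 2 - (f*(a + f + a*f) + f) = 2 - (f + f*(a + f + a*f)) = 2 + (-f - f*(a + f + a*f)) = 2 - f - f*(a + f + a*f))
g(z) = 118 (g(z) = -(2 - 1*4 - 1*4**2 - 1*5*4 - 1*5*4**2) = -(2 - 4 - 1*16 - 20 - 1*5*16) = -(2 - 4 - 16 - 20 - 80) = -1*(-118) = 118)
g(33*(-3)) + ((14881 - 14597) + 2847) = 118 + ((14881 - 14597) + 2847) = 118 + (284 + 2847) = 118 + 3131 = 3249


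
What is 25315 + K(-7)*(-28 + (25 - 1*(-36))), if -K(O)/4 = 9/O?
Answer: 178393/7 ≈ 25485.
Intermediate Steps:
K(O) = -36/O
25315 + K(-7)*(-28 + (25 - 1*(-36))) = 25315 + (-36/(-7))*(-28 + (25 - 1*(-36))) = 25315 + (-36*(-⅐))*(-28 + (25 + 36)) = 25315 + 36*(-28 + 61)/7 = 25315 + (36/7)*33 = 25315 + 1188/7 = 178393/7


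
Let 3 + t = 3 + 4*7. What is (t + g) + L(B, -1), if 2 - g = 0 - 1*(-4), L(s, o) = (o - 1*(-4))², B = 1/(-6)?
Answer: 35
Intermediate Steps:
B = -⅙ ≈ -0.16667
L(s, o) = (4 + o)² (L(s, o) = (o + 4)² = (4 + o)²)
g = -2 (g = 2 - (0 - 1*(-4)) = 2 - (0 + 4) = 2 - 1*4 = 2 - 4 = -2)
t = 28 (t = -3 + (3 + 4*7) = -3 + (3 + 28) = -3 + 31 = 28)
(t + g) + L(B, -1) = (28 - 2) + (4 - 1)² = 26 + 3² = 26 + 9 = 35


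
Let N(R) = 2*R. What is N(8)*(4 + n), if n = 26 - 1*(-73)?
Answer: 1648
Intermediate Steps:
n = 99 (n = 26 + 73 = 99)
N(8)*(4 + n) = (2*8)*(4 + 99) = 16*103 = 1648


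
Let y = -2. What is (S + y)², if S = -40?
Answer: 1764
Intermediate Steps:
(S + y)² = (-40 - 2)² = (-42)² = 1764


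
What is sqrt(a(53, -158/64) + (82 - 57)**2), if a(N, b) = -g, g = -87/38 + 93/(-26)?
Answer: 4*sqrt(2405533)/247 ≈ 25.117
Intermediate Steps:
g = -1449/247 (g = -87*1/38 + 93*(-1/26) = -87/38 - 93/26 = -1449/247 ≈ -5.8664)
a(N, b) = 1449/247 (a(N, b) = -1*(-1449/247) = 1449/247)
sqrt(a(53, -158/64) + (82 - 57)**2) = sqrt(1449/247 + (82 - 57)**2) = sqrt(1449/247 + 25**2) = sqrt(1449/247 + 625) = sqrt(155824/247) = 4*sqrt(2405533)/247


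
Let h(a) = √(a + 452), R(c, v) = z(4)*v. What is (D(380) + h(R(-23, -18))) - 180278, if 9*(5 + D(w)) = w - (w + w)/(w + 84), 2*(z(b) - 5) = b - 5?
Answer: -31361927/174 + √371 ≈ -1.8022e+5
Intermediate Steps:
z(b) = 5/2 + b/2 (z(b) = 5 + (b - 5)/2 = 5 + (-5 + b)/2 = 5 + (-5/2 + b/2) = 5/2 + b/2)
D(w) = -5 + w/9 - 2*w/(9*(84 + w)) (D(w) = -5 + (w - (w + w)/(w + 84))/9 = -5 + (w - 2*w/(84 + w))/9 = -5 + (w/9 - 2*w/(9*(84 + w))) = -5 + w/9 - 2*w/(9*(84 + w)))
R(c, v) = 9*v/2 (R(c, v) = (5/2 + (½)*4)*v = (5/2 + 2)*v = 9*v/2)
h(a) = √(452 + a)
(D(380) + h(R(-23, -18))) - 180278 = ((-3780 + 380² + 37*380)/(9*(84 + 380)) + √(452 + (9/2)*(-18))) - 180278 = ((⅑)*(-3780 + 144400 + 14060)/464 + √(452 - 81)) - 180278 = ((⅑)*(1/464)*154680 + √371) - 180278 = (6445/174 + √371) - 180278 = -31361927/174 + √371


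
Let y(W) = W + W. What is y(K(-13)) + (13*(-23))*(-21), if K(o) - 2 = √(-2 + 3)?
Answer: 6285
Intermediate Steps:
K(o) = 3 (K(o) = 2 + √(-2 + 3) = 2 + √1 = 2 + 1 = 3)
y(W) = 2*W
y(K(-13)) + (13*(-23))*(-21) = 2*3 + (13*(-23))*(-21) = 6 - 299*(-21) = 6 + 6279 = 6285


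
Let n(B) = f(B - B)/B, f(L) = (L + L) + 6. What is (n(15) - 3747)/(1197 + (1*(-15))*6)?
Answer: -18733/5535 ≈ -3.3845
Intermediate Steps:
f(L) = 6 + 2*L (f(L) = 2*L + 6 = 6 + 2*L)
n(B) = 6/B (n(B) = (6 + 2*(B - B))/B = (6 + 2*0)/B = (6 + 0)/B = 6/B)
(n(15) - 3747)/(1197 + (1*(-15))*6) = (6/15 - 3747)/(1197 + (1*(-15))*6) = (6*(1/15) - 3747)/(1197 - 15*6) = (2/5 - 3747)/(1197 - 90) = -18733/5/1107 = -18733/5*1/1107 = -18733/5535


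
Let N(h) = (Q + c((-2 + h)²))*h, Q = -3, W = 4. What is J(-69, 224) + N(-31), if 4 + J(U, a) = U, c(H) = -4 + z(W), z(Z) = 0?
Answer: 144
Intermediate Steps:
c(H) = -4 (c(H) = -4 + 0 = -4)
J(U, a) = -4 + U
N(h) = -7*h (N(h) = (-3 - 4)*h = -7*h)
J(-69, 224) + N(-31) = (-4 - 69) - 7*(-31) = -73 + 217 = 144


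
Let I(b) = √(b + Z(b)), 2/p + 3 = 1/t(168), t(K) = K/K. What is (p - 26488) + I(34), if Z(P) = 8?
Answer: -26489 + √42 ≈ -26483.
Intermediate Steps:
t(K) = 1
p = -1 (p = 2/(-3 + 1/1) = 2/(-3 + 1) = 2/(-2) = 2*(-½) = -1)
I(b) = √(8 + b) (I(b) = √(b + 8) = √(8 + b))
(p - 26488) + I(34) = (-1 - 26488) + √(8 + 34) = -26489 + √42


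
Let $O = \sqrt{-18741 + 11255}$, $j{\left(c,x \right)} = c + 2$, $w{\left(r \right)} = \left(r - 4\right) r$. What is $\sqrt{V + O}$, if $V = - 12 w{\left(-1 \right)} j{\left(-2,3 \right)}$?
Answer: $\sqrt[4]{7486} \sqrt{i} \approx 6.5773 + 6.5773 i$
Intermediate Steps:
$w{\left(r \right)} = r \left(-4 + r\right)$ ($w{\left(r \right)} = \left(-4 + r\right) r = r \left(-4 + r\right)$)
$j{\left(c,x \right)} = 2 + c$
$V = 0$ ($V = - 12 \left(- (-4 - 1)\right) \left(2 - 2\right) = - 12 \left(\left(-1\right) \left(-5\right)\right) 0 = \left(-12\right) 5 \cdot 0 = \left(-60\right) 0 = 0$)
$O = i \sqrt{7486}$ ($O = \sqrt{-7486} = i \sqrt{7486} \approx 86.522 i$)
$\sqrt{V + O} = \sqrt{0 + i \sqrt{7486}} = \sqrt{i \sqrt{7486}} = \sqrt[4]{7486} \sqrt{i}$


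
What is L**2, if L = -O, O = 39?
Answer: 1521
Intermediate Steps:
L = -39 (L = -1*39 = -39)
L**2 = (-39)**2 = 1521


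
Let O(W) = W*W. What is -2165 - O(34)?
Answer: -3321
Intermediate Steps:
O(W) = W**2
-2165 - O(34) = -2165 - 1*34**2 = -2165 - 1*1156 = -2165 - 1156 = -3321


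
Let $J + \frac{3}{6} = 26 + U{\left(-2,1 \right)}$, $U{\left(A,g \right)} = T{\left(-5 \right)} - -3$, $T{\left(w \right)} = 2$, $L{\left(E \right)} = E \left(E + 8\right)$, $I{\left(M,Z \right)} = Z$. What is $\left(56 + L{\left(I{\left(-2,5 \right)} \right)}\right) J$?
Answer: $\frac{7381}{2} \approx 3690.5$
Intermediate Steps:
$L{\left(E \right)} = E \left(8 + E\right)$
$U{\left(A,g \right)} = 5$ ($U{\left(A,g \right)} = 2 - -3 = 2 + 3 = 5$)
$J = \frac{61}{2}$ ($J = - \frac{1}{2} + \left(26 + 5\right) = - \frac{1}{2} + 31 = \frac{61}{2} \approx 30.5$)
$\left(56 + L{\left(I{\left(-2,5 \right)} \right)}\right) J = \left(56 + 5 \left(8 + 5\right)\right) \frac{61}{2} = \left(56 + 5 \cdot 13\right) \frac{61}{2} = \left(56 + 65\right) \frac{61}{2} = 121 \cdot \frac{61}{2} = \frac{7381}{2}$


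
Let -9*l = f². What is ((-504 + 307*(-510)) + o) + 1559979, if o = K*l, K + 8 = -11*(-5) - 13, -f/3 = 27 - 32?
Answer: 1402055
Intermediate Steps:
f = 15 (f = -3*(27 - 32) = -3*(-5) = 15)
K = 34 (K = -8 + (-11*(-5) - 13) = -8 + (55 - 13) = -8 + 42 = 34)
l = -25 (l = -⅑*15² = -⅑*225 = -25)
o = -850 (o = 34*(-25) = -850)
((-504 + 307*(-510)) + o) + 1559979 = ((-504 + 307*(-510)) - 850) + 1559979 = ((-504 - 156570) - 850) + 1559979 = (-157074 - 850) + 1559979 = -157924 + 1559979 = 1402055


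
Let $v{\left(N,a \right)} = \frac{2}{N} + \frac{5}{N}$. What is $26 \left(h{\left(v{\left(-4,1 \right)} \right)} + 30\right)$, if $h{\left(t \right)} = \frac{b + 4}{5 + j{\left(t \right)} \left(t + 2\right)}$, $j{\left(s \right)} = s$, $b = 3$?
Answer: $\frac{59852}{73} \approx 819.89$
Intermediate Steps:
$v{\left(N,a \right)} = \frac{7}{N}$
$h{\left(t \right)} = \frac{7}{5 + t \left(2 + t\right)}$ ($h{\left(t \right)} = \frac{3 + 4}{5 + t \left(t + 2\right)} = \frac{7}{5 + t \left(2 + t\right)}$)
$26 \left(h{\left(v{\left(-4,1 \right)} \right)} + 30\right) = 26 \left(\frac{7}{5 + \left(\frac{7}{-4}\right)^{2} + 2 \frac{7}{-4}} + 30\right) = 26 \left(\frac{7}{5 + \left(7 \left(- \frac{1}{4}\right)\right)^{2} + 2 \cdot 7 \left(- \frac{1}{4}\right)} + 30\right) = 26 \left(\frac{7}{5 + \left(- \frac{7}{4}\right)^{2} + 2 \left(- \frac{7}{4}\right)} + 30\right) = 26 \left(\frac{7}{5 + \frac{49}{16} - \frac{7}{2}} + 30\right) = 26 \left(\frac{7}{\frac{73}{16}} + 30\right) = 26 \left(7 \cdot \frac{16}{73} + 30\right) = 26 \left(\frac{112}{73} + 30\right) = 26 \cdot \frac{2302}{73} = \frac{59852}{73}$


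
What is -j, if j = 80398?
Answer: -80398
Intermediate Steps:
-j = -1*80398 = -80398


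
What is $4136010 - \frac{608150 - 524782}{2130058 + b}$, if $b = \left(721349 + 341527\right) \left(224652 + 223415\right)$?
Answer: $\frac{984870404479912066}{238120895375} \approx 4.136 \cdot 10^{6}$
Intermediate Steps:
$b = 476239660692$ ($b = 1062876 \cdot 448067 = 476239660692$)
$4136010 - \frac{608150 - 524782}{2130058 + b} = 4136010 - \frac{608150 - 524782}{2130058 + 476239660692} = 4136010 - \frac{83368}{476241790750} = 4136010 - 83368 \cdot \frac{1}{476241790750} = 4136010 - \frac{41684}{238120895375} = \frac{984870404479912066}{238120895375}$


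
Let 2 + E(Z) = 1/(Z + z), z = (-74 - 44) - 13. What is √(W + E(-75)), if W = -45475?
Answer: I*√1929862178/206 ≈ 213.25*I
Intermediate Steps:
z = -131 (z = -118 - 13 = -131)
E(Z) = -2 + 1/(-131 + Z) (E(Z) = -2 + 1/(Z - 131) = -2 + 1/(-131 + Z))
√(W + E(-75)) = √(-45475 + (263 - 2*(-75))/(-131 - 75)) = √(-45475 + (263 + 150)/(-206)) = √(-45475 - 1/206*413) = √(-45475 - 413/206) = √(-9368263/206) = I*√1929862178/206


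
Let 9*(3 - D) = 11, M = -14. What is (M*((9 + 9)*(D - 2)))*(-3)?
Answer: -168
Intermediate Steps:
D = 16/9 (D = 3 - 1/9*11 = 3 - 11/9 = 16/9 ≈ 1.7778)
(M*((9 + 9)*(D - 2)))*(-3) = -14*(9 + 9)*(16/9 - 2)*(-3) = -252*(-2)/9*(-3) = -14*(-4)*(-3) = 56*(-3) = -168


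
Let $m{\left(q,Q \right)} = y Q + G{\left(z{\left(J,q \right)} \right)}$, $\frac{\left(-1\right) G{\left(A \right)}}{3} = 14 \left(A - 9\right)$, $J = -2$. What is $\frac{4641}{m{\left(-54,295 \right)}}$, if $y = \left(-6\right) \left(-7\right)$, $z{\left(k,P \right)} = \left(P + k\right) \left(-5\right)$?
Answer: $\frac{221}{48} \approx 4.6042$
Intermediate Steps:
$z{\left(k,P \right)} = - 5 P - 5 k$
$G{\left(A \right)} = 378 - 42 A$ ($G{\left(A \right)} = - 3 \cdot 14 \left(A - 9\right) = - 3 \cdot 14 \left(-9 + A\right) = - 3 \left(-126 + 14 A\right) = 378 - 42 A$)
$y = 42$
$m{\left(q,Q \right)} = -42 + 42 Q + 210 q$ ($m{\left(q,Q \right)} = 42 Q - \left(-378 + 42 \left(- 5 q - -10\right)\right) = 42 Q - \left(-378 + 42 \left(- 5 q + 10\right)\right) = 42 Q - \left(-378 + 42 \left(10 - 5 q\right)\right) = 42 Q + \left(378 + \left(-420 + 210 q\right)\right) = 42 Q + \left(-42 + 210 q\right) = -42 + 42 Q + 210 q$)
$\frac{4641}{m{\left(-54,295 \right)}} = \frac{4641}{-42 + 42 \cdot 295 + 210 \left(-54\right)} = \frac{4641}{-42 + 12390 - 11340} = \frac{4641}{1008} = 4641 \cdot \frac{1}{1008} = \frac{221}{48}$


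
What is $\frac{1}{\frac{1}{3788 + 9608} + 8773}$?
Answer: $\frac{13396}{117523109} \approx 0.00011399$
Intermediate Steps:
$\frac{1}{\frac{1}{3788 + 9608} + 8773} = \frac{1}{\frac{1}{13396} + 8773} = \frac{1}{\frac{117523109}{13396}} = \frac{13396}{117523109}$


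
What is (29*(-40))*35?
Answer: -40600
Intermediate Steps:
(29*(-40))*35 = -1160*35 = -40600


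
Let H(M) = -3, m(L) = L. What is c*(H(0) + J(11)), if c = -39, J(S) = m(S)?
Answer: -312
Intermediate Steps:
J(S) = S
c*(H(0) + J(11)) = -39*(-3 + 11) = -39*8 = -312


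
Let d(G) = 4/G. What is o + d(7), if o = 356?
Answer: 2496/7 ≈ 356.57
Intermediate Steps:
o + d(7) = 356 + 4/7 = 2496/7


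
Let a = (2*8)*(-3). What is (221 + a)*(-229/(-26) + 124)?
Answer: 597369/26 ≈ 22976.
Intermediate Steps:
a = -48 (a = 16*(-3) = -48)
(221 + a)*(-229/(-26) + 124) = (221 - 48)*(-229/(-26) + 124) = 173*(-229*(-1/26) + 124) = 173*(229/26 + 124) = 173*(3453/26) = 597369/26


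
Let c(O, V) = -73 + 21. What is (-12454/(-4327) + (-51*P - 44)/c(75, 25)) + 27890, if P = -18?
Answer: 3136113685/112502 ≈ 27876.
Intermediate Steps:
c(O, V) = -52
(-12454/(-4327) + (-51*P - 44)/c(75, 25)) + 27890 = (-12454/(-4327) + (-51*(-18) - 44)/(-52)) + 27890 = (-12454*(-1/4327) + (918 - 44)*(-1/52)) + 27890 = (12454/4327 + 874*(-1/52)) + 27890 = (12454/4327 - 437/26) + 27890 = -1567095/112502 + 27890 = 3136113685/112502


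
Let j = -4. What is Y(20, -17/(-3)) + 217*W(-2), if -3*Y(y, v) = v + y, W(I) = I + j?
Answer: -11795/9 ≈ -1310.6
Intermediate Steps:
W(I) = -4 + I (W(I) = I - 4 = -4 + I)
Y(y, v) = -v/3 - y/3 (Y(y, v) = -(v + y)/3 = -v/3 - y/3)
Y(20, -17/(-3)) + 217*W(-2) = (-(-17)/(3*(-3)) - ⅓*20) + 217*(-4 - 2) = (-(-17)*(-1)/(3*3) - 20/3) + 217*(-6) = (-⅓*17/3 - 20/3) - 1302 = (-17/9 - 20/3) - 1302 = -77/9 - 1302 = -11795/9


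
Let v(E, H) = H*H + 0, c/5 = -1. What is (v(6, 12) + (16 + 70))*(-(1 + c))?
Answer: 920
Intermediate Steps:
c = -5 (c = 5*(-1) = -5)
v(E, H) = H² (v(E, H) = H² + 0 = H²)
(v(6, 12) + (16 + 70))*(-(1 + c)) = (12² + (16 + 70))*(-(1 - 5)) = (144 + 86)*(-1*(-4)) = 230*4 = 920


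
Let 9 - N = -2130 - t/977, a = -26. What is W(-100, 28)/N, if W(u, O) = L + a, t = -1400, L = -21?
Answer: -45919/2088403 ≈ -0.021988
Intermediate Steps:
W(u, O) = -47 (W(u, O) = -21 - 26 = -47)
N = 2088403/977 (N = 9 - (-2130 - (-1400)/977) = 9 - (-2130 - 1*(-1400/977)) = 9 - (-2130 + 1400/977) = 9 - 1*(-2079610/977) = 9 + 2079610/977 = 2088403/977 ≈ 2137.6)
W(-100, 28)/N = -47/2088403/977 = -47*977/2088403 = -45919/2088403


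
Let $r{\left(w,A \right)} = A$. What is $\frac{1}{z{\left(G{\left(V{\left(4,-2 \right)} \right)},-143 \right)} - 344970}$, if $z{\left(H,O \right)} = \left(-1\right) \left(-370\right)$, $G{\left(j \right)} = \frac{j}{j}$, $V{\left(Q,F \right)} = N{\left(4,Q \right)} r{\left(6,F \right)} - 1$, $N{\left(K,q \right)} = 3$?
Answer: $- \frac{1}{344600} \approx -2.9019 \cdot 10^{-6}$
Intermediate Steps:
$V{\left(Q,F \right)} = -1 + 3 F$ ($V{\left(Q,F \right)} = 3 F - 1 = -1 + 3 F$)
$G{\left(j \right)} = 1$
$z{\left(H,O \right)} = 370$
$\frac{1}{z{\left(G{\left(V{\left(4,-2 \right)} \right)},-143 \right)} - 344970} = \frac{1}{370 - 344970} = \frac{1}{-344600} = - \frac{1}{344600}$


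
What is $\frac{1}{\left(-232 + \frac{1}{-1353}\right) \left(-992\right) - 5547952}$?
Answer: $- \frac{1353}{7194993232} \approx -1.8805 \cdot 10^{-7}$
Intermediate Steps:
$\frac{1}{\left(-232 + \frac{1}{-1353}\right) \left(-992\right) - 5547952} = \frac{1}{\left(-232 - \frac{1}{1353}\right) \left(-992\right) - 5547952} = \frac{1}{\left(- \frac{313897}{1353}\right) \left(-992\right) - 5547952} = \frac{1}{\frac{311385824}{1353} - 5547952} = \frac{1}{- \frac{7194993232}{1353}} = - \frac{1353}{7194993232}$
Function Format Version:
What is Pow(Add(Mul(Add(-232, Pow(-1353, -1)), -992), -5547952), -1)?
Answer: Rational(-1353, 7194993232) ≈ -1.8805e-7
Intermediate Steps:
Pow(Add(Mul(Add(-232, Pow(-1353, -1)), -992), -5547952), -1) = Pow(Add(Mul(Add(-232, Rational(-1, 1353)), -992), -5547952), -1) = Pow(Add(Mul(Rational(-313897, 1353), -992), -5547952), -1) = Pow(Add(Rational(311385824, 1353), -5547952), -1) = Pow(Rational(-7194993232, 1353), -1) = Rational(-1353, 7194993232)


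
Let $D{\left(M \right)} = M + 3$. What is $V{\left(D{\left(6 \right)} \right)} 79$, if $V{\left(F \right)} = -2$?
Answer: $-158$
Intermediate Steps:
$D{\left(M \right)} = 3 + M$
$V{\left(D{\left(6 \right)} \right)} 79 = \left(-2\right) 79 = -158$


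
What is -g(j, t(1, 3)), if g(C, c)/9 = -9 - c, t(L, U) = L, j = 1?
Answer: 90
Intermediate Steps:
g(C, c) = -81 - 9*c (g(C, c) = 9*(-9 - c) = -81 - 9*c)
-g(j, t(1, 3)) = -(-81 - 9*1) = -(-81 - 9) = -1*(-90) = 90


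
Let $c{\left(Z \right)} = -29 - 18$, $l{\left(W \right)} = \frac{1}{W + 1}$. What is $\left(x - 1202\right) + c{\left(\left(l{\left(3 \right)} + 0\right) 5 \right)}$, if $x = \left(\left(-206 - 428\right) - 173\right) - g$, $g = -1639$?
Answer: $-417$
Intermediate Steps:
$l{\left(W \right)} = \frac{1}{1 + W}$
$c{\left(Z \right)} = -47$
$x = 832$ ($x = \left(\left(-206 - 428\right) - 173\right) - -1639 = \left(-634 - 173\right) + 1639 = -807 + 1639 = 832$)
$\left(x - 1202\right) + c{\left(\left(l{\left(3 \right)} + 0\right) 5 \right)} = \left(832 - 1202\right) - 47 = -370 - 47 = -417$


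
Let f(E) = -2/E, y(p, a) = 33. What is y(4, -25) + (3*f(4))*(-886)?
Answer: 1362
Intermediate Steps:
y(4, -25) + (3*f(4))*(-886) = 33 + (3*(-2/4))*(-886) = 33 + (3*(-2*1/4))*(-886) = 33 + (3*(-1/2))*(-886) = 33 - 3/2*(-886) = 33 + 1329 = 1362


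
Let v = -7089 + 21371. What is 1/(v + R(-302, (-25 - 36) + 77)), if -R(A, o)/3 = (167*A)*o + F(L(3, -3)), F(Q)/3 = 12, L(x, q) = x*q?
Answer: 1/2435006 ≈ 4.1068e-7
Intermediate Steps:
L(x, q) = q*x
F(Q) = 36 (F(Q) = 3*12 = 36)
R(A, o) = -108 - 501*A*o (R(A, o) = -3*((167*A)*o + 36) = -3*(167*A*o + 36) = -3*(36 + 167*A*o) = -108 - 501*A*o)
v = 14282
1/(v + R(-302, (-25 - 36) + 77)) = 1/(14282 + (-108 - 501*(-302)*((-25 - 36) + 77))) = 1/(14282 + (-108 - 501*(-302)*(-61 + 77))) = 1/(14282 + (-108 - 501*(-302)*16)) = 1/(14282 + (-108 + 2420832)) = 1/(14282 + 2420724) = 1/2435006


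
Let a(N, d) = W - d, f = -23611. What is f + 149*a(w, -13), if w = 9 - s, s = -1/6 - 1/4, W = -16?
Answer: -24058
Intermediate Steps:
s = -5/12 (s = -1*⅙ - 1*¼ = -⅙ - ¼ = -5/12 ≈ -0.41667)
w = 113/12 (w = 9 - 1*(-5/12) = 9 + 5/12 = 113/12 ≈ 9.4167)
a(N, d) = -16 - d
f + 149*a(w, -13) = -23611 + 149*(-16 - 1*(-13)) = -23611 + 149*(-16 + 13) = -23611 + 149*(-3) = -23611 - 447 = -24058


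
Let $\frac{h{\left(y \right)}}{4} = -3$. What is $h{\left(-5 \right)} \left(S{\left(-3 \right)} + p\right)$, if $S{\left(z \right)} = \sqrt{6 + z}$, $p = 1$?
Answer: $-12 - 12 \sqrt{3} \approx -32.785$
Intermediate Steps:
$h{\left(y \right)} = -12$ ($h{\left(y \right)} = 4 \left(-3\right) = -12$)
$h{\left(-5 \right)} \left(S{\left(-3 \right)} + p\right) = - 12 \left(\sqrt{6 - 3} + 1\right) = - 12 \left(\sqrt{3} + 1\right) = - 12 \left(1 + \sqrt{3}\right) = -12 - 12 \sqrt{3}$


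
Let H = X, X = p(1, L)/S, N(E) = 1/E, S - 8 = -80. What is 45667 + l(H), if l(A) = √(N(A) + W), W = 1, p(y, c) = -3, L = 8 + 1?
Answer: 45672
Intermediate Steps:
S = -72 (S = 8 - 80 = -72)
L = 9
X = 1/24 (X = -3/(-72) = -3*(-1/72) = 1/24 ≈ 0.041667)
H = 1/24 ≈ 0.041667
l(A) = √(1 + 1/A) (l(A) = √(1/A + 1) = √(1 + 1/A))
45667 + l(H) = 45667 + √((1 + 1/24)/(1/24)) = 45667 + √(24*(25/24)) = 45667 + √25 = 45667 + 5 = 45672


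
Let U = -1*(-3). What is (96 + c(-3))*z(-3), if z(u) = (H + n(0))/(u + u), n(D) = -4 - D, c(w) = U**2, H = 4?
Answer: 0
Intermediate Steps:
U = 3
c(w) = 9 (c(w) = 3**2 = 9)
z(u) = 0 (z(u) = (4 + (-4 - 1*0))/(u + u) = (4 + (-4 + 0))/((2*u)) = (4 - 4)*(1/(2*u)) = 0*(1/(2*u)) = 0)
(96 + c(-3))*z(-3) = (96 + 9)*0 = 105*0 = 0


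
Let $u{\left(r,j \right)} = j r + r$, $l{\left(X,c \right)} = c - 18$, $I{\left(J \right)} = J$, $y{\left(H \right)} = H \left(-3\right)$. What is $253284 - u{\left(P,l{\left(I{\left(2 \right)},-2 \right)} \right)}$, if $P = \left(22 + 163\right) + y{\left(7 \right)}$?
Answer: $256400$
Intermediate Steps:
$y{\left(H \right)} = - 3 H$
$P = 164$ ($P = \left(22 + 163\right) - 21 = 185 - 21 = 164$)
$l{\left(X,c \right)} = -18 + c$ ($l{\left(X,c \right)} = c - 18 = -18 + c$)
$u{\left(r,j \right)} = r + j r$
$253284 - u{\left(P,l{\left(I{\left(2 \right)},-2 \right)} \right)} = 253284 - 164 \left(1 - 20\right) = 253284 - 164 \left(-19\right) = 253284 - -3116 = 253284 + 3116 = 256400$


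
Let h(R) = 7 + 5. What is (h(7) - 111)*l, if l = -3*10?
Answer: 2970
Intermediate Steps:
h(R) = 12
l = -30
(h(7) - 111)*l = (12 - 111)*(-30) = -99*(-30) = 2970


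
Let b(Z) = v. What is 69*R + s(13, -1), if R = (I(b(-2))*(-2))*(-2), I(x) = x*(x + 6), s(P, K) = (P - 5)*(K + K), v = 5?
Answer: 15164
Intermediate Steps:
s(P, K) = 2*K*(-5 + P) (s(P, K) = (-5 + P)*(2*K) = 2*K*(-5 + P))
b(Z) = 5
I(x) = x*(6 + x)
R = 220 (R = ((5*(6 + 5))*(-2))*(-2) = ((5*11)*(-2))*(-2) = (55*(-2))*(-2) = -110*(-2) = 220)
69*R + s(13, -1) = 69*220 + 2*(-1)*(-5 + 13) = 15180 + 2*(-1)*8 = 15180 - 16 = 15164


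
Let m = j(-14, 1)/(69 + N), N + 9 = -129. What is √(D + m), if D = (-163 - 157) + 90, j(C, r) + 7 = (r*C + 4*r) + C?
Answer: I*√1092891/69 ≈ 15.151*I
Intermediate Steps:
j(C, r) = -7 + C + 4*r + C*r (j(C, r) = -7 + ((r*C + 4*r) + C) = -7 + ((C*r + 4*r) + C) = -7 + ((4*r + C*r) + C) = -7 + (C + 4*r + C*r) = -7 + C + 4*r + C*r)
N = -138 (N = -9 - 129 = -138)
D = -230 (D = -320 + 90 = -230)
m = 31/69 (m = (-7 - 14 + 4*1 - 14*1)/(69 - 138) = (-7 - 14 + 4 - 14)/(-69) = -31*(-1/69) = 31/69 ≈ 0.44928)
√(D + m) = √(-230 + 31/69) = √(-15839/69) = I*√1092891/69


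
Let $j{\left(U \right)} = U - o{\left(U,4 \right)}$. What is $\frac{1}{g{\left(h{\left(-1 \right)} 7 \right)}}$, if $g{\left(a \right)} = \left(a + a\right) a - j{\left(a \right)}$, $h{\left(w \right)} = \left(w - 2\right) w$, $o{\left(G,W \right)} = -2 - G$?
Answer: $\frac{1}{838} \approx 0.0011933$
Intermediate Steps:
$h{\left(w \right)} = w \left(-2 + w\right)$ ($h{\left(w \right)} = \left(-2 + w\right) w = w \left(-2 + w\right)$)
$j{\left(U \right)} = 2 + 2 U$ ($j{\left(U \right)} = U - \left(-2 - U\right) = U + \left(2 + U\right) = 2 + 2 U$)
$g{\left(a \right)} = -2 - 2 a + 2 a^{2}$ ($g{\left(a \right)} = \left(a + a\right) a - \left(2 + 2 a\right) = 2 a a - \left(2 + 2 a\right) = 2 a^{2} - \left(2 + 2 a\right) = -2 - 2 a + 2 a^{2}$)
$\frac{1}{g{\left(h{\left(-1 \right)} 7 \right)}} = \frac{1}{-2 - 2 - (-2 - 1) 7 + 2 \left(- (-2 - 1) 7\right)^{2}} = \frac{1}{-2 - 2 \left(-1\right) \left(-3\right) 7 + 2 \left(\left(-1\right) \left(-3\right) 7\right)^{2}} = \frac{1}{-2 - 2 \cdot 3 \cdot 7 + 2 \left(3 \cdot 7\right)^{2}} = \frac{1}{-2 - 42 + 2 \cdot 21^{2}} = \frac{1}{-2 - 42 + 2 \cdot 441} = \frac{1}{-2 - 42 + 882} = \frac{1}{838}$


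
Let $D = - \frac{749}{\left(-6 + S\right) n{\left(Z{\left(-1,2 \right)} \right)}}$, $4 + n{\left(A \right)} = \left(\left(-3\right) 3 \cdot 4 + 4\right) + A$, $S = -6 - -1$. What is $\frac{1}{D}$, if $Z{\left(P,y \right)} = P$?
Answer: $- \frac{407}{749} \approx -0.54339$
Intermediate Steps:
$S = -5$ ($S = -6 + 1 = -5$)
$n{\left(A \right)} = -36 + A$ ($n{\left(A \right)} = -4 + \left(\left(\left(-3\right) 3 \cdot 4 + 4\right) + A\right) = -4 + \left(\left(\left(-9\right) 4 + 4\right) + A\right) = -4 + \left(\left(-36 + 4\right) + A\right) = -4 + \left(-32 + A\right) = -36 + A$)
$D = - \frac{749}{407}$ ($D = - \frac{749}{\left(-6 - 5\right) \left(-36 - 1\right)} = - \frac{749}{\left(-11\right) \left(-37\right)} = - \frac{749}{407} \approx -1.8403$)
$\frac{1}{D} = \frac{1}{- \frac{749}{407}} = - \frac{407}{749}$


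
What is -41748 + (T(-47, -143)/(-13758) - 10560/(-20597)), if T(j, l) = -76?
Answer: -5915065556798/141686763 ≈ -41748.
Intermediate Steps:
-41748 + (T(-47, -143)/(-13758) - 10560/(-20597)) = -41748 + (-76/(-13758) - 10560/(-20597)) = -41748 + (-76*(-1/13758) - 10560*(-1/20597)) = -41748 + (38/6879 + 10560/20597) = -41748 + 73424926/141686763 = -5915065556798/141686763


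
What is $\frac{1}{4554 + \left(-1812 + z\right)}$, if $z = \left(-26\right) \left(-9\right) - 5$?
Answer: $\frac{1}{2971} \approx 0.00033659$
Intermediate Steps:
$z = 229$ ($z = 234 - 5 = 229$)
$\frac{1}{4554 + \left(-1812 + z\right)} = \frac{1}{4554 + \left(-1812 + 229\right)} = \frac{1}{4554 - 1583} = \frac{1}{2971}$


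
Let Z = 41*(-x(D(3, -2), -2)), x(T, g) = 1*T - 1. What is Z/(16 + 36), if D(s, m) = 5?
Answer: -41/13 ≈ -3.1538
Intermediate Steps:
x(T, g) = -1 + T (x(T, g) = T - 1 = -1 + T)
Z = -164 (Z = 41*(-(-1 + 5)) = 41*(-1*4) = 41*(-4) = -164)
Z/(16 + 36) = -164/(16 + 36) = -164/52 = -164*1/52 = -41/13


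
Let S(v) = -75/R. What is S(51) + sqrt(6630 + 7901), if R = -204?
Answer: 25/68 + sqrt(14531) ≈ 120.91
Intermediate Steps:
S(v) = 25/68 (S(v) = -75/(-204) = -75*(-1/204) = 25/68)
S(51) + sqrt(6630 + 7901) = 25/68 + sqrt(6630 + 7901) = 25/68 + sqrt(14531)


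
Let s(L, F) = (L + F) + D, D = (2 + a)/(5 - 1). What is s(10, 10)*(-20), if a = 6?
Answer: -440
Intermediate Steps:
D = 2 (D = (2 + 6)/(5 - 1) = 8/4 = 8*(¼) = 2)
s(L, F) = 2 + F + L (s(L, F) = (L + F) + 2 = (F + L) + 2 = 2 + F + L)
s(10, 10)*(-20) = (2 + 10 + 10)*(-20) = 22*(-20) = -440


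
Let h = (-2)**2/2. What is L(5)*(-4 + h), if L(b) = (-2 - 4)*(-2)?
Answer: -24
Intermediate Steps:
L(b) = 12 (L(b) = -6*(-2) = 12)
h = 2 (h = 4*(1/2) = 2)
L(5)*(-4 + h) = 12*(-4 + 2) = 12*(-2) = -24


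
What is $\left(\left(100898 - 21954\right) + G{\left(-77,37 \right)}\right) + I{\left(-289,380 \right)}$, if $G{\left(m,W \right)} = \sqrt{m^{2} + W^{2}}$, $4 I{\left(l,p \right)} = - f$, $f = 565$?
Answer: $\frac{315211}{4} + \sqrt{7298} \approx 78888.0$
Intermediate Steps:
$I{\left(l,p \right)} = - \frac{565}{4}$ ($I{\left(l,p \right)} = \frac{\left(-1\right) 565}{4} = \frac{1}{4} \left(-565\right) = - \frac{565}{4}$)
$G{\left(m,W \right)} = \sqrt{W^{2} + m^{2}}$
$\left(\left(100898 - 21954\right) + G{\left(-77,37 \right)}\right) + I{\left(-289,380 \right)} = \left(\left(100898 - 21954\right) + \sqrt{37^{2} + \left(-77\right)^{2}}\right) - \frac{565}{4} = \left(\left(100898 - 21954\right) + \sqrt{1369 + 5929}\right) - \frac{565}{4} = \left(78944 + \sqrt{7298}\right) - \frac{565}{4} = \frac{315211}{4} + \sqrt{7298}$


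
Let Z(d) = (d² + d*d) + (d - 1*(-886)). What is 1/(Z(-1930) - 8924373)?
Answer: -1/1475617 ≈ -6.7768e-7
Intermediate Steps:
Z(d) = 886 + d + 2*d² (Z(d) = (d² + d²) + (d + 886) = 2*d² + (886 + d) = 886 + d + 2*d²)
1/(Z(-1930) - 8924373) = 1/((886 - 1930 + 2*(-1930)²) - 8924373) = 1/((886 - 1930 + 2*3724900) - 8924373) = 1/((886 - 1930 + 7449800) - 8924373) = 1/(7448756 - 8924373) = 1/(-1475617) = -1/1475617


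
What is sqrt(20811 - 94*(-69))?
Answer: 9*sqrt(337) ≈ 165.22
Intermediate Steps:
sqrt(20811 - 94*(-69)) = sqrt(20811 + 6486) = sqrt(27297) = 9*sqrt(337)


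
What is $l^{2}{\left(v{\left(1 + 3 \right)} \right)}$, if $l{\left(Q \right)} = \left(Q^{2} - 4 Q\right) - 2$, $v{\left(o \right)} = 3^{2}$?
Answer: $1849$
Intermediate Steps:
$v{\left(o \right)} = 9$
$l{\left(Q \right)} = -2 + Q^{2} - 4 Q$
$l^{2}{\left(v{\left(1 + 3 \right)} \right)} = \left(-2 + 9^{2} - 36\right)^{2} = \left(-2 + 81 - 36\right)^{2} = 43^{2} = 1849$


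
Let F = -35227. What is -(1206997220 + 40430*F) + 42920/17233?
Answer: 3743531353790/17233 ≈ 2.1723e+8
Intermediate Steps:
-(1206997220 + 40430*F) + 42920/17233 = -40430/(1/(29854 - 35227)) + 42920/17233 = -40430/(1/(-5373)) + 42920*(1/17233) = -40430/(-1/5373) + 42920/17233 = -40430*(-5373) + 42920/17233 = 217230390 + 42920/17233 = 3743531353790/17233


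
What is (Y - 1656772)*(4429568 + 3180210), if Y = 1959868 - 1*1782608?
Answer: -11258757868336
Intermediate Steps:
Y = 177260 (Y = 1959868 - 1782608 = 177260)
(Y - 1656772)*(4429568 + 3180210) = (177260 - 1656772)*(4429568 + 3180210) = -1479512*7609778 = -11258757868336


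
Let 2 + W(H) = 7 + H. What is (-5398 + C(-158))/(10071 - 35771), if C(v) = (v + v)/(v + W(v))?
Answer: 839231/3996350 ≈ 0.21000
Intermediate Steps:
W(H) = 5 + H (W(H) = -2 + (7 + H) = 5 + H)
C(v) = 2*v/(5 + 2*v) (C(v) = (v + v)/(v + (5 + v)) = (2*v)/(5 + 2*v) = 2*v/(5 + 2*v))
(-5398 + C(-158))/(10071 - 35771) = (-5398 + 2*(-158)/(5 + 2*(-158)))/(10071 - 35771) = (-5398 + 2*(-158)/(5 - 316))/(-25700) = (-5398 + 2*(-158)/(-311))*(-1/25700) = (-5398 + 2*(-158)*(-1/311))*(-1/25700) = (-5398 + 316/311)*(-1/25700) = -1678462/311*(-1/25700) = 839231/3996350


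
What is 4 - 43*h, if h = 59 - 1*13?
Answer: -1974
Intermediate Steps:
h = 46 (h = 59 - 13 = 46)
4 - 43*h = 4 - 43*46 = 4 - 1978 = -1974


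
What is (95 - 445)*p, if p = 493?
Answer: -172550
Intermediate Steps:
(95 - 445)*p = (95 - 445)*493 = -350*493 = -172550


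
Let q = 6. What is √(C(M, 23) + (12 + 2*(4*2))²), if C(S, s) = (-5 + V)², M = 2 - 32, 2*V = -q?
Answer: 4*√53 ≈ 29.120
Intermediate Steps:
V = -3 (V = (-1*6)/2 = (½)*(-6) = -3)
M = -30
C(S, s) = 64 (C(S, s) = (-5 - 3)² = (-8)² = 64)
√(C(M, 23) + (12 + 2*(4*2))²) = √(64 + (12 + 2*(4*2))²) = √(64 + (12 + 2*8)²) = √(64 + (12 + 16)²) = √(64 + 28²) = √(64 + 784) = √848 = 4*√53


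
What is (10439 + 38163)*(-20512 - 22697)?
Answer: -2100043818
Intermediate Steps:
(10439 + 38163)*(-20512 - 22697) = 48602*(-43209) = -2100043818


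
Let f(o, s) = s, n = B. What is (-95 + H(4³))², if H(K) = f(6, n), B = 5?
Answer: 8100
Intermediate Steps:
n = 5
H(K) = 5
(-95 + H(4³))² = (-95 + 5)² = (-90)² = 8100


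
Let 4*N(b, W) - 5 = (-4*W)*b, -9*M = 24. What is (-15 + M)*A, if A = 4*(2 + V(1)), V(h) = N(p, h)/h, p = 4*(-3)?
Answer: -3233/3 ≈ -1077.7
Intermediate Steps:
M = -8/3 (M = -⅑*24 = -8/3 ≈ -2.6667)
p = -12
N(b, W) = 5/4 - W*b (N(b, W) = 5/4 + ((-4*W)*b)/4 = 5/4 + (-4*W*b)/4 = 5/4 - W*b)
V(h) = (5/4 + 12*h)/h (V(h) = (5/4 - 1*h*(-12))/h = (5/4 + 12*h)/h)
A = 61 (A = 4*(2 + (12 + (5/4)/1)) = 4*(2 + (12 + (5/4)*1)) = 4*(2 + (12 + 5/4)) = 4*(2 + 53/4) = 4*(61/4) = 61)
(-15 + M)*A = (-15 - 8/3)*61 = -53/3*61 = -3233/3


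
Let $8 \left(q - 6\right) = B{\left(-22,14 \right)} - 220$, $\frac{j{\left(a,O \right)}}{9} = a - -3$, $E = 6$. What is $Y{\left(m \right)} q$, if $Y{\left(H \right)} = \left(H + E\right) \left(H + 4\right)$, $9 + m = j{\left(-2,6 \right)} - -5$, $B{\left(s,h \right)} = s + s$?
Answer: $-2673$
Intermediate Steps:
$j{\left(a,O \right)} = 27 + 9 a$ ($j{\left(a,O \right)} = 9 \left(a - -3\right) = 9 \left(a + 3\right) = 9 \left(3 + a\right) = 27 + 9 a$)
$B{\left(s,h \right)} = 2 s$
$m = 5$ ($m = -9 + \left(\left(27 + 9 \left(-2\right)\right) - -5\right) = -9 + \left(\left(27 - 18\right) + 5\right) = -9 + \left(9 + 5\right) = -9 + 14 = 5$)
$q = -27$ ($q = 6 + \frac{2 \left(-22\right) - 220}{8} = 6 + \frac{-44 - 220}{8} = 6 + \frac{1}{8} \left(-264\right) = 6 - 33 = -27$)
$Y{\left(H \right)} = \left(4 + H\right) \left(6 + H\right)$ ($Y{\left(H \right)} = \left(H + 6\right) \left(H + 4\right) = \left(6 + H\right) \left(4 + H\right) = \left(4 + H\right) \left(6 + H\right)$)
$Y{\left(m \right)} q = \left(24 + 5^{2} + 10 \cdot 5\right) \left(-27\right) = \left(24 + 25 + 50\right) \left(-27\right) = 99 \left(-27\right) = -2673$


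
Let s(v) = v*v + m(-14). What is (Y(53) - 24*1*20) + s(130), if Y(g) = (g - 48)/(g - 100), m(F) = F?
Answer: 771077/47 ≈ 16406.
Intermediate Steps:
Y(g) = (-48 + g)/(-100 + g)
s(v) = -14 + v² (s(v) = v*v - 14 = v² - 14 = -14 + v²)
(Y(53) - 24*1*20) + s(130) = ((-48 + 53)/(-100 + 53) - 24*1*20) + (-14 + 130²) = (5/(-47) - 24*20) + (-14 + 16900) = (-1/47*5 - 1*480) + 16886 = (-5/47 - 480) + 16886 = -22565/47 + 16886 = 771077/47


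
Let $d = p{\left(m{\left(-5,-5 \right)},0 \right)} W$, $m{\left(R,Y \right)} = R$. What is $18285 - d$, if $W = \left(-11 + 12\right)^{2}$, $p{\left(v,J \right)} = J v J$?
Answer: $18285$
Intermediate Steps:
$p{\left(v,J \right)} = v J^{2}$
$W = 1$ ($W = 1^{2} = 1$)
$d = 0$ ($d = - 5 \cdot 0^{2} \cdot 1 = \left(-5\right) 0 \cdot 1 = 0 \cdot 1 = 0$)
$18285 - d = 18285 - 0 = 18285 + 0 = 18285$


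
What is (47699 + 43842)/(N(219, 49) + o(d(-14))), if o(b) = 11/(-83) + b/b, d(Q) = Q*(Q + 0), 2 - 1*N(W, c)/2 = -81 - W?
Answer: 7597903/50204 ≈ 151.34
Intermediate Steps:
N(W, c) = 166 + 2*W (N(W, c) = 4 - 2*(-81 - W) = 4 + (162 + 2*W) = 166 + 2*W)
d(Q) = Q² (d(Q) = Q*Q = Q²)
o(b) = 72/83 (o(b) = 11*(-1/83) + 1 = -11/83 + 1 = 72/83)
(47699 + 43842)/(N(219, 49) + o(d(-14))) = (47699 + 43842)/((166 + 2*219) + 72/83) = 91541/((166 + 438) + 72/83) = 91541/(604 + 72/83) = 91541/(50204/83) = 91541*(83/50204) = 7597903/50204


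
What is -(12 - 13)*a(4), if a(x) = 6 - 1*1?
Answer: 5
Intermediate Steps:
a(x) = 5 (a(x) = 6 - 1 = 5)
-(12 - 13)*a(4) = -(12 - 13)*5 = -(-1)*5 = -1*(-5) = 5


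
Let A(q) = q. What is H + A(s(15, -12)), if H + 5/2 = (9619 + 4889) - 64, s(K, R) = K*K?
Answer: 29333/2 ≈ 14667.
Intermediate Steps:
s(K, R) = K**2
H = 28883/2 (H = -5/2 + ((9619 + 4889) - 64) = -5/2 + (14508 - 64) = -5/2 + 14444 = 28883/2 ≈ 14442.)
H + A(s(15, -12)) = 28883/2 + 15**2 = 28883/2 + 225 = 29333/2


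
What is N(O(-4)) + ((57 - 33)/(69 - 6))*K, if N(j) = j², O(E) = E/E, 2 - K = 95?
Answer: -241/7 ≈ -34.429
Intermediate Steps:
K = -93 (K = 2 - 1*95 = 2 - 95 = -93)
O(E) = 1
N(O(-4)) + ((57 - 33)/(69 - 6))*K = 1² + ((57 - 33)/(69 - 6))*(-93) = 1 + (24/63)*(-93) = 1 + (24*(1/63))*(-93) = 1 + (8/21)*(-93) = 1 - 248/7 = -241/7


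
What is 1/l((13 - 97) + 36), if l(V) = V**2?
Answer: 1/2304 ≈ 0.00043403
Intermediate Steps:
1/l((13 - 97) + 36) = 1/(((13 - 97) + 36)**2) = 1/((-84 + 36)**2) = 1/((-48)**2) = 1/2304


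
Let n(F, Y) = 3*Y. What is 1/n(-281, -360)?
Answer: -1/1080 ≈ -0.00092593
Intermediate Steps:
1/n(-281, -360) = 1/(3*(-360)) = 1/(-1080) = -1/1080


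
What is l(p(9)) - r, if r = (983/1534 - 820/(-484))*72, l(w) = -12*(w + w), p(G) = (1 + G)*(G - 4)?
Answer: -126971268/92807 ≈ -1368.1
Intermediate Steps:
p(G) = (1 + G)*(-4 + G)
l(w) = -24*w
r = 15602868/92807 (r = (983*(1/1534) - 820*(-1/484))*72 = (983/1534 + 205/121)*72 = (433413/185614)*72 = 15602868/92807 ≈ 168.12)
l(p(9)) - r = -24*(-4 + 9² - 3*9) - 1*15602868/92807 = -24*(-4 + 81 - 27) - 15602868/92807 = -24*50 - 15602868/92807 = -1200 - 15602868/92807 = -126971268/92807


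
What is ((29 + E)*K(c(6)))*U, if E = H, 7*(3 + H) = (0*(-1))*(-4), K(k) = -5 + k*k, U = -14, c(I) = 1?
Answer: 1456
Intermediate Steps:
K(k) = -5 + k**2
H = -3 (H = -3 + ((0*(-1))*(-4))/7 = -3 + (0*(-4))/7 = -3 + (1/7)*0 = -3 + 0 = -3)
E = -3
((29 + E)*K(c(6)))*U = ((29 - 3)*(-5 + 1**2))*(-14) = (26*(-5 + 1))*(-14) = (26*(-4))*(-14) = -104*(-14) = 1456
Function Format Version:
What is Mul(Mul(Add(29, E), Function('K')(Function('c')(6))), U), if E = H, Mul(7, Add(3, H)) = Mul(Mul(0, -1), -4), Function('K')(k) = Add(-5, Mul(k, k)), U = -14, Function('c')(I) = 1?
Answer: 1456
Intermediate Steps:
Function('K')(k) = Add(-5, Pow(k, 2))
H = -3 (H = Add(-3, Mul(Rational(1, 7), Mul(Mul(0, -1), -4))) = Add(-3, Mul(Rational(1, 7), Mul(0, -4))) = Add(-3, Mul(Rational(1, 7), 0)) = Add(-3, 0) = -3)
E = -3
Mul(Mul(Add(29, E), Function('K')(Function('c')(6))), U) = Mul(Mul(Add(29, -3), Add(-5, Pow(1, 2))), -14) = Mul(Mul(26, Add(-5, 1)), -14) = Mul(Mul(26, -4), -14) = Mul(-104, -14) = 1456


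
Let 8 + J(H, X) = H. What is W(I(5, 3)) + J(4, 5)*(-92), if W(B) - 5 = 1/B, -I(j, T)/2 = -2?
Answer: 1493/4 ≈ 373.25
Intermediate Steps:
J(H, X) = -8 + H
I(j, T) = 4 (I(j, T) = -2*(-2) = 4)
W(B) = 5 + 1/B
W(I(5, 3)) + J(4, 5)*(-92) = (5 + 1/4) + (-8 + 4)*(-92) = (5 + ¼) - 4*(-92) = 21/4 + 368 = 1493/4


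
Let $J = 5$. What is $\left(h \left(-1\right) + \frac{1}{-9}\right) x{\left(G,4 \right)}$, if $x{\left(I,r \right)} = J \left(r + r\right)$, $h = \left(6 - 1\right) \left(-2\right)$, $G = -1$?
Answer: $\frac{3560}{9} \approx 395.56$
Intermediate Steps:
$h = -10$ ($h = 5 \left(-2\right) = -10$)
$x{\left(I,r \right)} = 10 r$ ($x{\left(I,r \right)} = 5 \left(r + r\right) = 5 \cdot 2 r = 10 r$)
$\left(h \left(-1\right) + \frac{1}{-9}\right) x{\left(G,4 \right)} = \left(\left(-10\right) \left(-1\right) + \frac{1}{-9}\right) 10 \cdot 4 = \left(10 - \frac{1}{9}\right) 40 = \frac{89}{9} \cdot 40 = \frac{3560}{9}$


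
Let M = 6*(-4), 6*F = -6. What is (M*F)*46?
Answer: 1104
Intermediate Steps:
F = -1 (F = (1/6)*(-6) = -1)
M = -24
(M*F)*46 = -24*(-1)*46 = 24*46 = 1104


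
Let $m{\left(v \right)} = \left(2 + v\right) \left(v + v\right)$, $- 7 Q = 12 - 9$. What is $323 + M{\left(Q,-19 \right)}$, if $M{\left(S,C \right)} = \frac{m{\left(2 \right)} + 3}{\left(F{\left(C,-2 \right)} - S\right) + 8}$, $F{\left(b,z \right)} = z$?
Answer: $\frac{14668}{45} \approx 325.96$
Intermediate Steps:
$Q = - \frac{3}{7}$ ($Q = - \frac{12 - 9}{7} = \left(- \frac{1}{7}\right) 3 = - \frac{3}{7} \approx -0.42857$)
$m{\left(v \right)} = 2 v \left(2 + v\right)$ ($m{\left(v \right)} = \left(2 + v\right) 2 v = 2 v \left(2 + v\right)$)
$M{\left(S,C \right)} = \frac{19}{6 - S}$ ($M{\left(S,C \right)} = \frac{2 \cdot 2 \left(2 + 2\right) + 3}{\left(-2 - S\right) + 8} = \frac{2 \cdot 2 \cdot 4 + 3}{6 - S} = \frac{16 + 3}{6 - S} = \frac{19}{6 - S}$)
$323 + M{\left(Q,-19 \right)} = 323 - \frac{19}{-6 - \frac{3}{7}} = 323 - \frac{19}{- \frac{45}{7}} = 323 - - \frac{133}{45} = 323 + \frac{133}{45} = \frac{14668}{45}$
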